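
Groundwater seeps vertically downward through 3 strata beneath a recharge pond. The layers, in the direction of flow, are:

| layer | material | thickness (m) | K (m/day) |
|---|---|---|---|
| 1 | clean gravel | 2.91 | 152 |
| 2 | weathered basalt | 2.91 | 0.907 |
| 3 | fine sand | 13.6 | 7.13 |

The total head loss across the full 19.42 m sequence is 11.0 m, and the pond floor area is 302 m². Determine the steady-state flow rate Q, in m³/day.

Flow is perpendicular to layering, so the layers act in series and the equivalent K is the thickness-weighted harmonic mean.
Total thickness L = 2.91 + 2.91 + 13.6 = 19.42 m.
Σ(b_i/K_i) = 2.91/152 + 2.91/0.907 + 13.6/7.13 = 5.135 d.
K_eq = L / Σ(b_i/K_i) = 19.42 / 5.135 = 3.782 m/day.
Q = K_eq · A · (Δh/L) = 3.782 × 302 × (11.0/19.42) = 646.9 m³/day.

647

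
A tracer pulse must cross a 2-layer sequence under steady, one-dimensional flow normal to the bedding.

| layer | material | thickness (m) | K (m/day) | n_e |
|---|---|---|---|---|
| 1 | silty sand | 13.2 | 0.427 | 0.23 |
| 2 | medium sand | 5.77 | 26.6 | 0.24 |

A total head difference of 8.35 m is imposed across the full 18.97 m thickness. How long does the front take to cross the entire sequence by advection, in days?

With flow normal to the layers, continuity requires the same specific discharge q through every layer.
Σ(b_i/K_i) = 13.2/0.427 + 5.77/26.6 = 31.13 d.
q = Δh / Σ(b_i/K_i) = 8.35 / 31.13 = 0.2682 m/day.
In each layer the seepage velocity is v_i = q/n_i, so the layer transit time is t_i = b_i·n_i / q:
  layer 1 (silty sand): t_1 = 13.2 × 0.23 / 0.2682 = 11.32 d
  layer 2 (medium sand): t_2 = 5.77 × 0.24 / 0.2682 = 5.163 d
Total t = Σ t_i = 16.48 days.

16.5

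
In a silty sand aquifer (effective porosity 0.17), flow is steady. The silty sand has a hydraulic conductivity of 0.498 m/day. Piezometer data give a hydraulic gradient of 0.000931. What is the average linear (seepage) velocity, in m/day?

Hydraulic gradient i = 0.000931.
Darcy flux q = K · i = 0.4980 × 0.0009310 = 0.0004636 m/day.
Seepage velocity v = q / n_e = 0.0004636 / 0.17 = 0.002727 m/day.

0.00273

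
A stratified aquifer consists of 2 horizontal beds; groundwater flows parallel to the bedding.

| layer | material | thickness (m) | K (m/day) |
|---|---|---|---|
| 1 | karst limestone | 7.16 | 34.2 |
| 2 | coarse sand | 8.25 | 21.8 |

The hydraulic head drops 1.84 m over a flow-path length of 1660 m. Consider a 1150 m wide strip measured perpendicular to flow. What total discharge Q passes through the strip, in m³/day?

541

Flow is parallel to layering, so each bed carries its own Darcy discharge and the transmissivities add.
Σ(K_i·b_i) = 34.2×7.16 + 21.8×8.25 = 424.7 m²/day.
Hydraulic gradient i = Δh / L = 1.84 / 1660 = 0.001108.
Q = Σ(K_i·b_i) · W · i = 424.7 × 1150 × 0.001108 = 541.4 m³/day.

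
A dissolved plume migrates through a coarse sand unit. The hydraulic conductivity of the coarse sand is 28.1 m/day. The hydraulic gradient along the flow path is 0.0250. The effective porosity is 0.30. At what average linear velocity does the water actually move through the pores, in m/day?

Hydraulic gradient i = 0.0250.
Darcy flux q = K · i = 28.10 × 0.02500 = 0.7025 m/day.
Seepage velocity v = q / n_e = 0.7025 / 0.30 = 2.342 m/day.

2.34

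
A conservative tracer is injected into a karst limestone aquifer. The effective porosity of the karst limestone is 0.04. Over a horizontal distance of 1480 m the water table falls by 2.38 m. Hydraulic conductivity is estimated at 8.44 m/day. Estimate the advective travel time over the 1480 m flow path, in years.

11.9

Hydraulic gradient i = Δh / L = 2.38 / 1480 = 0.001608.
Darcy flux q = K · i = 8.440 × 0.001608 = 0.01357 m/day.
Seepage velocity v = q / n_e = 0.01357 / 0.04 = 0.3393 m/day.
Travel time t = L / v = 1480 / 0.3393 = 4362 days = 11.94 years.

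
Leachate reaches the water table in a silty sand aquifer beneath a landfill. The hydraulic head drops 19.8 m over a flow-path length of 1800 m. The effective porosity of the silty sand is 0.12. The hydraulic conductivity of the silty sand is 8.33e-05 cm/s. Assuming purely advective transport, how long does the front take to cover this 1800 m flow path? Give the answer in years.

Convert K: 8.33e-05 cm/s × 864 = 0.07197 m/day.
Hydraulic gradient i = Δh / L = 19.8 / 1800 = 0.01100.
Darcy flux q = K · i = 0.07197 × 0.01100 = 0.0007917 m/day.
Seepage velocity v = q / n_e = 0.0007917 / 0.12 = 0.006597 m/day.
Travel time t = L / v = 1800 / 0.006597 = 2.728e+05 days = 747.0 years.

747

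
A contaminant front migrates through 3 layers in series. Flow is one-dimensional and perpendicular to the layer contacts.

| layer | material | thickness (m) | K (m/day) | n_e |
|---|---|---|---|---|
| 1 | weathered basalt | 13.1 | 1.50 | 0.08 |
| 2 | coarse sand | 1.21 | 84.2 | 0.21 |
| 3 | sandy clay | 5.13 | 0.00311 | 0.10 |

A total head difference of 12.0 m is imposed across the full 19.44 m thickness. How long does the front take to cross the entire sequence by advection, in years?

With flow normal to the layers, continuity requires the same specific discharge q through every layer.
Σ(b_i/K_i) = 13.1/1.50 + 1.21/84.2 + 5.13/0.00311 = 1658 d.
q = Δh / Σ(b_i/K_i) = 12.0 / 1658 = 0.007236 m/day.
In each layer the seepage velocity is v_i = q/n_i, so the layer transit time is t_i = b_i·n_i / q:
  layer 1 (weathered basalt): t_1 = 13.1 × 0.08 / 0.007236 = 144.8 d
  layer 2 (coarse sand): t_2 = 1.21 × 0.21 / 0.007236 = 35.11 d
  layer 3 (sandy clay): t_3 = 5.13 × 0.10 / 0.007236 = 70.89 d
Total t = Σ t_i = 250.8 days = 0.6867 years.

0.687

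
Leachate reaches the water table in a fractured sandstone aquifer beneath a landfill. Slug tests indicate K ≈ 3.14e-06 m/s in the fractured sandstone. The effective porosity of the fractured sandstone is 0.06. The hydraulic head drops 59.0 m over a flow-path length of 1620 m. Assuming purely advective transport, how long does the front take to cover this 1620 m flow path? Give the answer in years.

Convert K: 3.14e-06 m/s × 86400 = 0.2713 m/day.
Hydraulic gradient i = Δh / L = 59.0 / 1620 = 0.03642.
Darcy flux q = K · i = 0.2713 × 0.03642 = 0.009881 m/day.
Seepage velocity v = q / n_e = 0.009881 / 0.06 = 0.1647 m/day.
Travel time t = L / v = 1620 / 0.1647 = 9838 days = 26.93 years.

26.9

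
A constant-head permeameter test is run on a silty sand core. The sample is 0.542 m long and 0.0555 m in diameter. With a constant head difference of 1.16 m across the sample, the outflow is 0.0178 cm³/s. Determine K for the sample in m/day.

Cross-sectional area A = π·(d/2)² = π × (0.0555/2)² = 0.002419 m².
Convert discharge: 0.0178 cm³/s = 1.780e-08 m³/s.
Darcy's law rearranged: K = Q·L / (A·Δh) = 1.780e-08 × 0.542 / (0.002419 × 1.16) = 3.438e-06 m/s = 0.2970 m/day.

0.297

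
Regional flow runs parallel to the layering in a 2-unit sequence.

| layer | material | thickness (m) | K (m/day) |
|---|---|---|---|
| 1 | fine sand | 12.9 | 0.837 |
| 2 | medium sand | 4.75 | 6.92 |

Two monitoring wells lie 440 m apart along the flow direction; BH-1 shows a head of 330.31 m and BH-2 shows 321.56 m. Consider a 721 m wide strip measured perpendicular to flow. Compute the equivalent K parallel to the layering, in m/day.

2.47

Flow is parallel to layering, so each bed carries its own Darcy discharge and the transmissivities add.
Σ(K_i·b_i) = 0.837×12.9 + 6.92×4.75 = 43.67 m²/day.
Total thickness b = 17.65 m, so K_eq = Σ(K_i·b_i)/b = 2.474 m/day.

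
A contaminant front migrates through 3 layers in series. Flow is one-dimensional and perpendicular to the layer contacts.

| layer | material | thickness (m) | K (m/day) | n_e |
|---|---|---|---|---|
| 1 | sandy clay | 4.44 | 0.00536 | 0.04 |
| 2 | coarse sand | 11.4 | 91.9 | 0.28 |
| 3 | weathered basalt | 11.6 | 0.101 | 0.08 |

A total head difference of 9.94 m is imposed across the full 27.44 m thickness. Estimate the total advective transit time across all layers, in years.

1.12

With flow normal to the layers, continuity requires the same specific discharge q through every layer.
Σ(b_i/K_i) = 4.44/0.00536 + 11.4/91.9 + 11.6/0.101 = 943.3 d.
q = Δh / Σ(b_i/K_i) = 9.94 / 943.3 = 0.01054 m/day.
In each layer the seepage velocity is v_i = q/n_i, so the layer transit time is t_i = b_i·n_i / q:
  layer 1 (sandy clay): t_1 = 4.44 × 0.04 / 0.01054 = 16.85 d
  layer 2 (coarse sand): t_2 = 11.4 × 0.28 / 0.01054 = 302.9 d
  layer 3 (weathered basalt): t_3 = 11.6 × 0.08 / 0.01054 = 88.07 d
Total t = Σ t_i = 407.9 days = 1.117 years.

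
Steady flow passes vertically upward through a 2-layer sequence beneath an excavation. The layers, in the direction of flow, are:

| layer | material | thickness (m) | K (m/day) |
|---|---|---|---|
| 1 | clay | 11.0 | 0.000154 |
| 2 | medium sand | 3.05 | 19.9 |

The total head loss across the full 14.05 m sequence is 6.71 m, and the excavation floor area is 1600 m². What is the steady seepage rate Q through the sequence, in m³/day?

Flow is perpendicular to layering, so the layers act in series and the equivalent K is the thickness-weighted harmonic mean.
Total thickness L = 11.0 + 3.05 = 14.05 m.
Σ(b_i/K_i) = 11.0/0.000154 + 3.05/19.9 = 71429 d.
K_eq = L / Σ(b_i/K_i) = 14.05 / 71429 = 0.0001967 m/day.
Q = K_eq · A · (Δh/L) = 0.0001967 × 1600 × (6.71/14.05) = 0.1503 m³/day.

0.150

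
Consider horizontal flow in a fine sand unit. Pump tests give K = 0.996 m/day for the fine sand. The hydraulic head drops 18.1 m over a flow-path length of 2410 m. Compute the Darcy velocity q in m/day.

Hydraulic gradient i = Δh / L = 18.1 / 2410 = 0.007510.
Specific discharge q = K · i = 0.9960 × 0.007510 = 0.007480 m/day.

0.00748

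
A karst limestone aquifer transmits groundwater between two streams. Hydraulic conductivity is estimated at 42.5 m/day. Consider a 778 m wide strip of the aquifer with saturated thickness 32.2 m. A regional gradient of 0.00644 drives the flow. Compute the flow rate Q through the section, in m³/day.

Cross-sectional area A = 778 × 32.2 = 25052 m².
Hydraulic gradient i = 0.00644.
Darcy's law: Q = K · A · i = 42.50 × 25052 × 0.006440 = 6857 m³/day.

6860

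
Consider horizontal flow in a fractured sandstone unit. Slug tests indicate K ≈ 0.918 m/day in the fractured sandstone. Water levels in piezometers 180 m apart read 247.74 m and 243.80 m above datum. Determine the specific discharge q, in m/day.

0.0201

Hydraulic gradient i = (247.74 − 243.80) / 180 = 3.94 / 180 = 0.02189.
Specific discharge q = K · i = 0.9180 × 0.02189 = 0.02009 m/day.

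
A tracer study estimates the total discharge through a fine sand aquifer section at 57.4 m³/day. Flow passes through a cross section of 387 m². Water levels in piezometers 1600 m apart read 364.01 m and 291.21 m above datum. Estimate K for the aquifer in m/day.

3.26

Hydraulic gradient i = (364.01 − 291.21) / 1600 = 72.8 / 1600 = 0.04550.
From Q = K·A·i, K = Q / (A·i) = 57.4 / (387.0 × 0.04550) = 3.260 m/day.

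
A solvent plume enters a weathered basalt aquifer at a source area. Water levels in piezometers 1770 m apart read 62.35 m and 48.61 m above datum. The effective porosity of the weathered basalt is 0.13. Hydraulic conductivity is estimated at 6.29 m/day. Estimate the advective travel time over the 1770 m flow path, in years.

Hydraulic gradient i = (62.35 − 48.61) / 1770 = 13.74 / 1770 = 0.007763.
Darcy flux q = K · i = 6.290 × 0.007763 = 0.04883 m/day.
Seepage velocity v = q / n_e = 0.04883 / 0.13 = 0.3756 m/day.
Travel time t = L / v = 1770 / 0.3756 = 4713 days = 12.90 years.

12.9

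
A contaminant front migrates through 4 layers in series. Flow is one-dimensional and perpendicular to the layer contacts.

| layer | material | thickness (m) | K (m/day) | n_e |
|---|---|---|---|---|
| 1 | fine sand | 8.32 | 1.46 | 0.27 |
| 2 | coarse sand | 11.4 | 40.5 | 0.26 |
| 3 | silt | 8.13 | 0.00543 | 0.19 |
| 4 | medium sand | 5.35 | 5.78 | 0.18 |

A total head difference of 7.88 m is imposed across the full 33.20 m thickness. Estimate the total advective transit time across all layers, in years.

4.03

With flow normal to the layers, continuity requires the same specific discharge q through every layer.
Σ(b_i/K_i) = 8.32/1.46 + 11.4/40.5 + 8.13/0.00543 + 5.35/5.78 = 1504 d.
q = Δh / Σ(b_i/K_i) = 7.88 / 1504 = 0.005239 m/day.
In each layer the seepage velocity is v_i = q/n_i, so the layer transit time is t_i = b_i·n_i / q:
  layer 1 (fine sand): t_1 = 8.32 × 0.27 / 0.005239 = 428.8 d
  layer 2 (coarse sand): t_2 = 11.4 × 0.26 / 0.005239 = 565.8 d
  layer 3 (silt): t_3 = 8.13 × 0.19 / 0.005239 = 294.9 d
  layer 4 (medium sand): t_4 = 5.35 × 0.18 / 0.005239 = 183.8 d
Total t = Σ t_i = 1473 days = 4.034 years.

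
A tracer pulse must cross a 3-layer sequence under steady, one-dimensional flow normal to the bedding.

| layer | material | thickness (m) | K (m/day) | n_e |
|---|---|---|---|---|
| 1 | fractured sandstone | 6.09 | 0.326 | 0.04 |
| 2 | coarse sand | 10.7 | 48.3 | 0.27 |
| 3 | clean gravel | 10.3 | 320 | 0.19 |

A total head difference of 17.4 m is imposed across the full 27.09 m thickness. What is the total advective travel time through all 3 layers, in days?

With flow normal to the layers, continuity requires the same specific discharge q through every layer.
Σ(b_i/K_i) = 6.09/0.326 + 10.7/48.3 + 10.3/320 = 18.93 d.
q = Δh / Σ(b_i/K_i) = 17.4 / 18.93 = 0.9189 m/day.
In each layer the seepage velocity is v_i = q/n_i, so the layer transit time is t_i = b_i·n_i / q:
  layer 1 (fractured sandstone): t_1 = 6.09 × 0.04 / 0.9189 = 0.2651 d
  layer 2 (coarse sand): t_2 = 10.7 × 0.27 / 0.9189 = 3.144 d
  layer 3 (clean gravel): t_3 = 10.3 × 0.19 / 0.9189 = 2.130 d
Total t = Σ t_i = 5.539 days.

5.54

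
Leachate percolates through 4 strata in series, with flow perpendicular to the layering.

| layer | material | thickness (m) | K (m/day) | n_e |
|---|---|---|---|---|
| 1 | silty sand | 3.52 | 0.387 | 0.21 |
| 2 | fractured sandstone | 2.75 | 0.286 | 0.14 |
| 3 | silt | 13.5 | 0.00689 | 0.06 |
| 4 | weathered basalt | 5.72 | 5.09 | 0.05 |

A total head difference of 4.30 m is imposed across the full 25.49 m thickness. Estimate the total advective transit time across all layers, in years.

2.80

With flow normal to the layers, continuity requires the same specific discharge q through every layer.
Σ(b_i/K_i) = 3.52/0.387 + 2.75/0.286 + 13.5/0.00689 + 5.72/5.09 = 1979 d.
q = Δh / Σ(b_i/K_i) = 4.30 / 1979 = 0.002173 m/day.
In each layer the seepage velocity is v_i = q/n_i, so the layer transit time is t_i = b_i·n_i / q:
  layer 1 (silty sand): t_1 = 3.52 × 0.21 / 0.002173 = 340.2 d
  layer 2 (fractured sandstone): t_2 = 2.75 × 0.14 / 0.002173 = 177.2 d
  layer 3 (silt): t_3 = 13.5 × 0.06 / 0.002173 = 372.8 d
  layer 4 (weathered basalt): t_4 = 5.72 × 0.05 / 0.002173 = 131.6 d
Total t = Σ t_i = 1022 days = 2.798 years.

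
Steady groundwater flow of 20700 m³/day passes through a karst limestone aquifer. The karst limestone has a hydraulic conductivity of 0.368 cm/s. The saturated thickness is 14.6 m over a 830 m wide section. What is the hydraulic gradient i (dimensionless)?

Convert K: 0.368 cm/s × 864 = 318.0 m/day.
Cross-sectional area A = 830 × 14.6 = 12118 m².
From Q = K·A·i, i = Q / (K·A) = 20700 / (318.0 × 12118) = 0.005373.

0.00537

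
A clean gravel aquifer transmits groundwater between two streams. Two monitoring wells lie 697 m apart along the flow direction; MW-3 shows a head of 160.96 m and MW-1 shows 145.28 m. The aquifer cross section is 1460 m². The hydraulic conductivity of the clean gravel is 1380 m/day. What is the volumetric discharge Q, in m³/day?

Hydraulic gradient i = (160.96 − 145.28) / 697 = 15.68 / 697 = 0.02250.
Darcy's law: Q = K · A · i = 1380 × 1460 × 0.02250 = 45326 m³/day.

45300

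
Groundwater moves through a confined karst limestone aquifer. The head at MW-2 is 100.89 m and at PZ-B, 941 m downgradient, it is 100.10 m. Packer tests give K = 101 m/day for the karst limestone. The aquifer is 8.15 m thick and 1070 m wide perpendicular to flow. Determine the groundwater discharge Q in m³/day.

739

Cross-sectional area A = 1070 × 8.15 = 8720 m².
Hydraulic gradient i = (100.89 − 100.10) / 941 = 0.79 / 941 = 0.0008395.
Darcy's law: Q = K · A · i = 101.0 × 8720 × 0.0008395 = 739.4 m³/day.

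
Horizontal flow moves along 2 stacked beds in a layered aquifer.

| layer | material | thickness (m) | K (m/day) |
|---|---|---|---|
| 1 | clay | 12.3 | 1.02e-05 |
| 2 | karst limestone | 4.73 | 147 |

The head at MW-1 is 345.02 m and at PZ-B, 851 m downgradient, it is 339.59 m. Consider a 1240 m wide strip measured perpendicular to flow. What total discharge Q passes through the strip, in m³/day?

Flow is parallel to layering, so each bed carries its own Darcy discharge and the transmissivities add.
Σ(K_i·b_i) = 1.02e-05×12.3 + 147×4.73 = 695.3 m²/day.
Hydraulic gradient i = (345.02 − 339.59) / 851 = 5.43 / 851 = 0.006381.
Q = Σ(K_i·b_i) · W · i = 695.3 × 1240 × 0.006381 = 5501 m³/day.

5500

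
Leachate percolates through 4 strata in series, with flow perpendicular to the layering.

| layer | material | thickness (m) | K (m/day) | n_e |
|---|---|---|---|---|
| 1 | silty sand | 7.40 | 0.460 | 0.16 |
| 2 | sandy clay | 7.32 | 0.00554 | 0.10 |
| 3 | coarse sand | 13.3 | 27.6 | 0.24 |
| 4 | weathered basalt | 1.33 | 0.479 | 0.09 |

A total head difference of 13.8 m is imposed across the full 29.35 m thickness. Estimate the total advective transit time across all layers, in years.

With flow normal to the layers, continuity requires the same specific discharge q through every layer.
Σ(b_i/K_i) = 7.40/0.460 + 7.32/0.00554 + 13.3/27.6 + 1.33/0.479 = 1341 d.
q = Δh / Σ(b_i/K_i) = 13.8 / 1341 = 0.01029 m/day.
In each layer the seepage velocity is v_i = q/n_i, so the layer transit time is t_i = b_i·n_i / q:
  layer 1 (silty sand): t_1 = 7.40 × 0.16 / 0.01029 = 115.0 d
  layer 2 (sandy clay): t_2 = 7.32 × 0.10 / 0.01029 = 71.11 d
  layer 3 (coarse sand): t_3 = 13.3 × 0.24 / 0.01029 = 310.1 d
  layer 4 (weathered basalt): t_4 = 1.33 × 0.09 / 0.01029 = 11.63 d
Total t = Σ t_i = 507.9 days = 1.390 years.

1.39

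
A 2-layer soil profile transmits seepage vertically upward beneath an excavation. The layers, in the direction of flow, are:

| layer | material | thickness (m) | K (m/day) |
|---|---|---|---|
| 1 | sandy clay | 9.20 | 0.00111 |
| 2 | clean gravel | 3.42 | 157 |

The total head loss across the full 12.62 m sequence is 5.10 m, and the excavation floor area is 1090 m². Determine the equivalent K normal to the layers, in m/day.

0.00152

Flow is perpendicular to layering, so the layers act in series and the equivalent K is the thickness-weighted harmonic mean.
Total thickness L = 9.20 + 3.42 = 12.62 m.
Σ(b_i/K_i) = 9.20/0.00111 + 3.42/157 = 8288 d.
K_eq = L / Σ(b_i/K_i) = 12.62 / 8288 = 0.001523 m/day.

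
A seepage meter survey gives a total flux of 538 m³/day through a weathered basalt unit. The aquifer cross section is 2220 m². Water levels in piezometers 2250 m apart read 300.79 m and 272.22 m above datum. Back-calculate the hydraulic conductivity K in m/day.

Hydraulic gradient i = (300.79 − 272.22) / 2250 = 28.57 / 2250 = 0.01270.
From Q = K·A·i, K = Q / (A·i) = 538 / (2220 × 0.01270) = 19.09 m/day.

19.1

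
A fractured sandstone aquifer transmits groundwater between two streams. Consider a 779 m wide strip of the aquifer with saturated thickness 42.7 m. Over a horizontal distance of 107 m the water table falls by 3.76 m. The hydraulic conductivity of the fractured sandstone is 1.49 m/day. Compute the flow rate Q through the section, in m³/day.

1740

Cross-sectional area A = 779 × 42.7 = 33263 m².
Hydraulic gradient i = Δh / L = 3.76 / 107 = 0.03514.
Darcy's law: Q = K · A · i = 1.490 × 33263 × 0.03514 = 1742 m³/day.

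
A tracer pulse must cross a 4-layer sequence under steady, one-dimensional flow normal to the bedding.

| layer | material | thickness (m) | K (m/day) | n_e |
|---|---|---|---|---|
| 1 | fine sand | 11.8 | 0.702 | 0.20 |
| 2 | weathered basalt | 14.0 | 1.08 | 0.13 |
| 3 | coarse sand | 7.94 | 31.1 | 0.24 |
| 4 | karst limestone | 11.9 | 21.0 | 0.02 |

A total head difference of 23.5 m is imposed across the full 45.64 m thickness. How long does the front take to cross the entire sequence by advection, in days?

8.23

With flow normal to the layers, continuity requires the same specific discharge q through every layer.
Σ(b_i/K_i) = 11.8/0.702 + 14.0/1.08 + 7.94/31.1 + 11.9/21.0 = 30.59 d.
q = Δh / Σ(b_i/K_i) = 23.5 / 30.59 = 0.7681 m/day.
In each layer the seepage velocity is v_i = q/n_i, so the layer transit time is t_i = b_i·n_i / q:
  layer 1 (fine sand): t_1 = 11.8 × 0.20 / 0.7681 = 3.072 d
  layer 2 (weathered basalt): t_2 = 14.0 × 0.13 / 0.7681 = 2.369 d
  layer 3 (coarse sand): t_3 = 7.94 × 0.24 / 0.7681 = 2.481 d
  layer 4 (karst limestone): t_4 = 11.9 × 0.02 / 0.7681 = 0.3098 d
Total t = Σ t_i = 8.233 days.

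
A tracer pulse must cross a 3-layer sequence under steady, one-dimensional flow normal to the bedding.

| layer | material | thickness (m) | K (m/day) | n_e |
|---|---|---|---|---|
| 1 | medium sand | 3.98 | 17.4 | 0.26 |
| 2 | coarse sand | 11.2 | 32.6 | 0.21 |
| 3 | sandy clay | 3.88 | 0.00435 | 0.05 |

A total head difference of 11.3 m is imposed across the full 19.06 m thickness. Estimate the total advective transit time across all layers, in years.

0.774

With flow normal to the layers, continuity requires the same specific discharge q through every layer.
Σ(b_i/K_i) = 3.98/17.4 + 11.2/32.6 + 3.88/0.00435 = 892.5 d.
q = Δh / Σ(b_i/K_i) = 11.3 / 892.5 = 0.01266 m/day.
In each layer the seepage velocity is v_i = q/n_i, so the layer transit time is t_i = b_i·n_i / q:
  layer 1 (medium sand): t_1 = 3.98 × 0.26 / 0.01266 = 81.73 d
  layer 2 (coarse sand): t_2 = 11.2 × 0.21 / 0.01266 = 185.8 d
  layer 3 (sandy clay): t_3 = 3.88 × 0.05 / 0.01266 = 15.32 d
Total t = Σ t_i = 282.8 days = 0.7743 years.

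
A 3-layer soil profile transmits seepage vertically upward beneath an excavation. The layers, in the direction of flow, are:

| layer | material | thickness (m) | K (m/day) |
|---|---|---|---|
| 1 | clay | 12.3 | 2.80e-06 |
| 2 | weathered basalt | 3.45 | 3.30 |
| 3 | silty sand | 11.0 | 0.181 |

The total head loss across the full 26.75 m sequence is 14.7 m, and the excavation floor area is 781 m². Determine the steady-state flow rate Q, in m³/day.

Flow is perpendicular to layering, so the layers act in series and the equivalent K is the thickness-weighted harmonic mean.
Total thickness L = 12.3 + 3.45 + 11.0 = 26.75 m.
Σ(b_i/K_i) = 12.3/2.80e-06 + 3.45/3.30 + 11.0/0.181 = 4.393e+06 d.
K_eq = L / Σ(b_i/K_i) = 26.75 / 4.393e+06 = 6.089e-06 m/day.
Q = K_eq · A · (Δh/L) = 6.089e-06 × 781 × (14.7/26.75) = 0.002613 m³/day.

0.00261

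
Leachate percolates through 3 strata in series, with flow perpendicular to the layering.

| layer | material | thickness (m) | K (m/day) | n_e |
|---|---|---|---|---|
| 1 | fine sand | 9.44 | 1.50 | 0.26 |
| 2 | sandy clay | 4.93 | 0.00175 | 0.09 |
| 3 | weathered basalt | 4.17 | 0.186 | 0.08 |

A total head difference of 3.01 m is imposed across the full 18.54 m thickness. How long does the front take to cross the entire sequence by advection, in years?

8.37

With flow normal to the layers, continuity requires the same specific discharge q through every layer.
Σ(b_i/K_i) = 9.44/1.50 + 4.93/0.00175 + 4.17/0.186 = 2846 d.
q = Δh / Σ(b_i/K_i) = 3.01 / 2846 = 0.001058 m/day.
In each layer the seepage velocity is v_i = q/n_i, so the layer transit time is t_i = b_i·n_i / q:
  layer 1 (fine sand): t_1 = 9.44 × 0.26 / 0.001058 = 2321 d
  layer 2 (sandy clay): t_2 = 4.93 × 0.09 / 0.001058 = 419.5 d
  layer 3 (weathered basalt): t_3 = 4.17 × 0.08 / 0.001058 = 315.4 d
Total t = Σ t_i = 3055 days = 8.365 years.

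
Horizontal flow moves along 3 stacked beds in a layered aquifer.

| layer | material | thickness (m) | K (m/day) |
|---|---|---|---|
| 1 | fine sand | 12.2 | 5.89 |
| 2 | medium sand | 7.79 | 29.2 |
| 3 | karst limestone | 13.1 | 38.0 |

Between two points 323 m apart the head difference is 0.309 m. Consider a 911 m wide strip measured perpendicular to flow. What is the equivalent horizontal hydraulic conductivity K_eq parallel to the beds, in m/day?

Flow is parallel to layering, so each bed carries its own Darcy discharge and the transmissivities add.
Σ(K_i·b_i) = 5.89×12.2 + 29.2×7.79 + 38.0×13.1 = 797.1 m²/day.
Total thickness b = 33.09 m, so K_eq = Σ(K_i·b_i)/b = 24.09 m/day.

24.1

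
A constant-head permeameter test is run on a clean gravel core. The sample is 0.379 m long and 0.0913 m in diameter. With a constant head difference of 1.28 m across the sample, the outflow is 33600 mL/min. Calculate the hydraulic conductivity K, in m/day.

Cross-sectional area A = π·(d/2)² = π × (0.0913/2)² = 0.006547 m².
Convert discharge: 33600 mL/min = 0.0005600 m³/s.
Darcy's law rearranged: K = Q·L / (A·Δh) = 0.0005600 × 0.379 / (0.006547 × 1.28) = 0.02533 m/s = 2188 m/day.

2190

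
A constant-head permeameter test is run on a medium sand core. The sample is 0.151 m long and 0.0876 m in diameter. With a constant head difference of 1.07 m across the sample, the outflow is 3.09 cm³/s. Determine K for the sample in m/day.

Cross-sectional area A = π·(d/2)² = π × (0.0876/2)² = 0.006027 m².
Convert discharge: 3.09 cm³/s = 3.090e-06 m³/s.
Darcy's law rearranged: K = Q·L / (A·Δh) = 3.090e-06 × 0.151 / (0.006027 × 1.07) = 7.235e-05 m/s = 6.251 m/day.

6.25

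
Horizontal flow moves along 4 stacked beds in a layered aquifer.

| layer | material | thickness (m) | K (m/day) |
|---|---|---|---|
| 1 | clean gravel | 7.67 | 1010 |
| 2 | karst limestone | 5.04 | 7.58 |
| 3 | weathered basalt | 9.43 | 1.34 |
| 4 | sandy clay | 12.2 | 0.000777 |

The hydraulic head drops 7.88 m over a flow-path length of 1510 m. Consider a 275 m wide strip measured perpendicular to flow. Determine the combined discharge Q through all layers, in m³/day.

11200

Flow is parallel to layering, so each bed carries its own Darcy discharge and the transmissivities add.
Σ(K_i·b_i) = 1010×7.67 + 7.58×5.04 + 1.34×9.43 + 0.000777×12.2 = 7798 m²/day.
Hydraulic gradient i = Δh / L = 7.88 / 1510 = 0.005219.
Q = Σ(K_i·b_i) · W · i = 7798 × 275 × 0.005219 = 11190 m³/day.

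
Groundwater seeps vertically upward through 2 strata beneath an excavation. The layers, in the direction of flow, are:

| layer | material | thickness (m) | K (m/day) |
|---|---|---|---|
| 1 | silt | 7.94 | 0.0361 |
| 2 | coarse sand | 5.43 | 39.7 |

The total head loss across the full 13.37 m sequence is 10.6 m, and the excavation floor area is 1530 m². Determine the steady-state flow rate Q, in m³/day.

73.7

Flow is perpendicular to layering, so the layers act in series and the equivalent K is the thickness-weighted harmonic mean.
Total thickness L = 7.94 + 5.43 = 13.37 m.
Σ(b_i/K_i) = 7.94/0.0361 + 5.43/39.7 = 220.1 d.
K_eq = L / Σ(b_i/K_i) = 13.37 / 220.1 = 0.06075 m/day.
Q = K_eq · A · (Δh/L) = 0.06075 × 1530 × (10.6/13.37) = 73.69 m³/day.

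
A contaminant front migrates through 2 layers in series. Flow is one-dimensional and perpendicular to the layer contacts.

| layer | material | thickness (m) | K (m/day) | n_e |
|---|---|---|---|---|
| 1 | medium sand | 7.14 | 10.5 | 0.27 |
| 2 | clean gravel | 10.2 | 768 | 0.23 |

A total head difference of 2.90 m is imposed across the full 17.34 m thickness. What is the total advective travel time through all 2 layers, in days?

1.02

With flow normal to the layers, continuity requires the same specific discharge q through every layer.
Σ(b_i/K_i) = 7.14/10.5 + 10.2/768 = 0.6933 d.
q = Δh / Σ(b_i/K_i) = 2.90 / 0.6933 = 4.183 m/day.
In each layer the seepage velocity is v_i = q/n_i, so the layer transit time is t_i = b_i·n_i / q:
  layer 1 (medium sand): t_1 = 7.14 × 0.27 / 4.183 = 0.4609 d
  layer 2 (clean gravel): t_2 = 10.2 × 0.23 / 4.183 = 0.5608 d
Total t = Σ t_i = 1.022 days.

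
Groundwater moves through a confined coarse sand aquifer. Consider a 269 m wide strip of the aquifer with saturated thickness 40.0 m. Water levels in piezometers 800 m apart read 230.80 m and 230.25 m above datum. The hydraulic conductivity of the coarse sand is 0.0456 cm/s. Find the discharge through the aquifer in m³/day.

291

Convert K: 0.0456 cm/s × 864 = 39.40 m/day.
Cross-sectional area A = 269 × 40.0 = 10760 m².
Hydraulic gradient i = (230.80 − 230.25) / 800 = 0.55 / 800 = 0.0006875.
Darcy's law: Q = K · A · i = 39.40 × 10760 × 0.0006875 = 291.4 m³/day.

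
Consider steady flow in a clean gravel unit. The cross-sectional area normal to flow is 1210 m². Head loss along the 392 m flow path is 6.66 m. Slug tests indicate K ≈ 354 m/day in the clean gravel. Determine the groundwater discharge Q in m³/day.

7280

Hydraulic gradient i = Δh / L = 6.66 / 392 = 0.01699.
Darcy's law: Q = K · A · i = 354.0 × 1210 × 0.01699 = 7277 m³/day.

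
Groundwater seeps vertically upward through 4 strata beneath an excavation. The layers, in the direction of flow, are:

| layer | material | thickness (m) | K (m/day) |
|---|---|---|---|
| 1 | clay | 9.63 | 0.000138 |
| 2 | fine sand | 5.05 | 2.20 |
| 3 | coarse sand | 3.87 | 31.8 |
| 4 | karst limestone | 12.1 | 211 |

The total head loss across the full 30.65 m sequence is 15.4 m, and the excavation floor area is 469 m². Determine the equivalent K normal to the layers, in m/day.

0.000439

Flow is perpendicular to layering, so the layers act in series and the equivalent K is the thickness-weighted harmonic mean.
Total thickness L = 9.63 + 5.05 + 3.87 + 12.1 = 30.65 m.
Σ(b_i/K_i) = 9.63/0.000138 + 5.05/2.20 + 3.87/31.8 + 12.1/211 = 69785 d.
K_eq = L / Σ(b_i/K_i) = 30.65 / 69785 = 0.0004392 m/day.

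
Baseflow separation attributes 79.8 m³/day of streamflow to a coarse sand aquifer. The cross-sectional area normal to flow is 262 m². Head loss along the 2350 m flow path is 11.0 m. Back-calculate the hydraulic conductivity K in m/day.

Hydraulic gradient i = Δh / L = 11.0 / 2350 = 0.004681.
From Q = K·A·i, K = Q / (A·i) = 79.8 / (262.0 × 0.004681) = 65.07 m/day.

65.1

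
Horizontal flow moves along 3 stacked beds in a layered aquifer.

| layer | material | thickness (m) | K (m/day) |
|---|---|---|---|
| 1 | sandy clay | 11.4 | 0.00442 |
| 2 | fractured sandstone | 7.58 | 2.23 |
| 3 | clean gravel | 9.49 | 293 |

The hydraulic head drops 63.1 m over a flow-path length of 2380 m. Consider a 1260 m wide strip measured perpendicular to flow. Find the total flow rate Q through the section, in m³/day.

93500

Flow is parallel to layering, so each bed carries its own Darcy discharge and the transmissivities add.
Σ(K_i·b_i) = 0.00442×11.4 + 2.23×7.58 + 293×9.49 = 2798 m²/day.
Hydraulic gradient i = Δh / L = 63.1 / 2380 = 0.02651.
Q = Σ(K_i·b_i) · W · i = 2798 × 1260 × 0.02651 = 93454 m³/day.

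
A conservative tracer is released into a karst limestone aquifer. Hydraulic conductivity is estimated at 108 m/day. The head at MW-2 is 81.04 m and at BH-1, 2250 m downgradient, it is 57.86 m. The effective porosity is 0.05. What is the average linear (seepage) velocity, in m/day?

Hydraulic gradient i = (81.04 − 57.86) / 2250 = 23.18 / 2250 = 0.01030.
Darcy flux q = K · i = 108.0 × 0.01030 = 1.113 m/day.
Seepage velocity v = q / n_e = 1.113 / 0.05 = 22.25 m/day.

22.3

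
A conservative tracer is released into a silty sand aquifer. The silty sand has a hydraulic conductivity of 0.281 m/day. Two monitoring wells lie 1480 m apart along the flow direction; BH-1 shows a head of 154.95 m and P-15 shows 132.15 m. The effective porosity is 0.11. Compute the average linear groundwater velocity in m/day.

0.0394

Hydraulic gradient i = (154.95 − 132.15) / 1480 = 22.8 / 1480 = 0.01541.
Darcy flux q = K · i = 0.2810 × 0.01541 = 0.004329 m/day.
Seepage velocity v = q / n_e = 0.004329 / 0.11 = 0.03935 m/day.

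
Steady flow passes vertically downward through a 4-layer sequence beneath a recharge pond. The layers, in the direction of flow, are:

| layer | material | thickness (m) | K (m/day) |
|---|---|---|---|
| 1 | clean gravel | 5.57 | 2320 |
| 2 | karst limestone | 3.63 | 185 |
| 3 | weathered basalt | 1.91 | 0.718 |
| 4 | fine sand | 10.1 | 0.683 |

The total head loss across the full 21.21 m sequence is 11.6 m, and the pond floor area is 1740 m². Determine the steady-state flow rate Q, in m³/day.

1160

Flow is perpendicular to layering, so the layers act in series and the equivalent K is the thickness-weighted harmonic mean.
Total thickness L = 5.57 + 3.63 + 1.91 + 10.1 = 21.21 m.
Σ(b_i/K_i) = 5.57/2320 + 3.63/185 + 1.91/0.718 + 10.1/0.683 = 17.47 d.
K_eq = L / Σ(b_i/K_i) = 21.21 / 17.47 = 1.214 m/day.
Q = K_eq · A · (Δh/L) = 1.214 × 1740 × (11.6/21.21) = 1155 m³/day.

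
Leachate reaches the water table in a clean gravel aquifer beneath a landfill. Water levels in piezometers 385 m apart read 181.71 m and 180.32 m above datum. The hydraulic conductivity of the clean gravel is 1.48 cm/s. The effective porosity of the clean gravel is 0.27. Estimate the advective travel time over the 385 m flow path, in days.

22.5

Convert K: 1.48 cm/s × 864 = 1279 m/day.
Hydraulic gradient i = (181.71 − 180.32) / 385 = 1.39 / 385 = 0.003610.
Darcy flux q = K · i = 1279 × 0.003610 = 4.617 m/day.
Seepage velocity v = q / n_e = 4.617 / 0.27 = 17.10 m/day.
Travel time t = L / v = 385 / 17.10 = 22.52 days.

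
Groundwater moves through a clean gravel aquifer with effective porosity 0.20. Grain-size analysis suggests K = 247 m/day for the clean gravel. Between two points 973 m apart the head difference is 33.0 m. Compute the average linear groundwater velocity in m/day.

Hydraulic gradient i = Δh / L = 33.0 / 973 = 0.03392.
Darcy flux q = K · i = 247.0 × 0.03392 = 8.377 m/day.
Seepage velocity v = q / n_e = 8.377 / 0.20 = 41.89 m/day.

41.9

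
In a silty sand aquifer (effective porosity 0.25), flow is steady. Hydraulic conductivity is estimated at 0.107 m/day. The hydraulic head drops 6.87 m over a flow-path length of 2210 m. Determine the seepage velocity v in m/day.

Hydraulic gradient i = Δh / L = 6.87 / 2210 = 0.003109.
Darcy flux q = K · i = 0.1070 × 0.003109 = 0.0003326 m/day.
Seepage velocity v = q / n_e = 0.0003326 / 0.25 = 0.001330 m/day.

0.00133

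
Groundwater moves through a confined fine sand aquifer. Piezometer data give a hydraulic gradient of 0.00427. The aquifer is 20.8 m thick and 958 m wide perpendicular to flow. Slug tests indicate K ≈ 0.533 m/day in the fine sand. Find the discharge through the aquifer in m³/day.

45.4

Cross-sectional area A = 958 × 20.8 = 19926 m².
Hydraulic gradient i = 0.00427.
Darcy's law: Q = K · A · i = 0.5330 × 19926 × 0.004270 = 45.35 m³/day.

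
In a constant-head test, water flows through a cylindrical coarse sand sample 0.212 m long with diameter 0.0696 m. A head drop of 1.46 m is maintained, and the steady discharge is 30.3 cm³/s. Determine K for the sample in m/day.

99.9

Cross-sectional area A = π·(d/2)² = π × (0.0696/2)² = 0.003805 m².
Convert discharge: 30.3 cm³/s = 3.030e-05 m³/s.
Darcy's law rearranged: K = Q·L / (A·Δh) = 3.030e-05 × 0.212 / (0.003805 × 1.46) = 0.001156 m/s = 99.92 m/day.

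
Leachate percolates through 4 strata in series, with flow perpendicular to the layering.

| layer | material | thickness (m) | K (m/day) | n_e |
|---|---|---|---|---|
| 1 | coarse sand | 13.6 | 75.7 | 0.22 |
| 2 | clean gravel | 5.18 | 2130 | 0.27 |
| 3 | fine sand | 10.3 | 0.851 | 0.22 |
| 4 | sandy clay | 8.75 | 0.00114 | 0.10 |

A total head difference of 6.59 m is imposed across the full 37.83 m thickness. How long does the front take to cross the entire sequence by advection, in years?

With flow normal to the layers, continuity requires the same specific discharge q through every layer.
Σ(b_i/K_i) = 13.6/75.7 + 5.18/2130 + 10.3/0.851 + 8.75/0.00114 = 7688 d.
q = Δh / Σ(b_i/K_i) = 6.59 / 7688 = 0.0008572 m/day.
In each layer the seepage velocity is v_i = q/n_i, so the layer transit time is t_i = b_i·n_i / q:
  layer 1 (coarse sand): t_1 = 13.6 × 0.22 / 0.0008572 = 3490 d
  layer 2 (clean gravel): t_2 = 5.18 × 0.27 / 0.0008572 = 1632 d
  layer 3 (fine sand): t_3 = 10.3 × 0.22 / 0.0008572 = 2643 d
  layer 4 (sandy clay): t_4 = 8.75 × 0.10 / 0.0008572 = 1021 d
Total t = Σ t_i = 8786 days = 24.06 years.

24.1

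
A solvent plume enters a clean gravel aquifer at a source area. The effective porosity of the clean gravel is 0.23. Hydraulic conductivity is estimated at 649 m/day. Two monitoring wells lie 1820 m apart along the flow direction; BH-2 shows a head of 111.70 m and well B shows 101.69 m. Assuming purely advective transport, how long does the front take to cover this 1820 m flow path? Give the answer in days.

Hydraulic gradient i = (111.70 − 101.69) / 1820 = 10.01 / 1820 = 0.005500.
Darcy flux q = K · i = 649.0 × 0.005500 = 3.569 m/day.
Seepage velocity v = q / n_e = 3.569 / 0.23 = 15.52 m/day.
Travel time t = L / v = 1820 / 15.52 = 117.3 days.

117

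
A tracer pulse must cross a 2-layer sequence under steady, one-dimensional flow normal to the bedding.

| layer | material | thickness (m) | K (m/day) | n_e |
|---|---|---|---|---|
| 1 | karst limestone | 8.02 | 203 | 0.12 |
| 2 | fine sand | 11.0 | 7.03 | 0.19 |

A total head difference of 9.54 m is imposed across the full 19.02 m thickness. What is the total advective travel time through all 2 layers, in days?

0.513

With flow normal to the layers, continuity requires the same specific discharge q through every layer.
Σ(b_i/K_i) = 8.02/203 + 11.0/7.03 = 1.604 d.
q = Δh / Σ(b_i/K_i) = 9.54 / 1.604 = 5.947 m/day.
In each layer the seepage velocity is v_i = q/n_i, so the layer transit time is t_i = b_i·n_i / q:
  layer 1 (karst limestone): t_1 = 8.02 × 0.12 / 5.947 = 0.1618 d
  layer 2 (fine sand): t_2 = 11.0 × 0.19 / 5.947 = 0.3515 d
Total t = Σ t_i = 0.5133 days.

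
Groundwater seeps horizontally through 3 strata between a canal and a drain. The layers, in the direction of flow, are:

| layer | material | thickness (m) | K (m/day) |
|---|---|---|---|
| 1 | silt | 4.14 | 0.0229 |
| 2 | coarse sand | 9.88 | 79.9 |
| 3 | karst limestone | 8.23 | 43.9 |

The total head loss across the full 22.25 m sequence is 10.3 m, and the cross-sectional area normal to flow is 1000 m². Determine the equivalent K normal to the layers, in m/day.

Flow is perpendicular to layering, so the layers act in series and the equivalent K is the thickness-weighted harmonic mean.
Total thickness L = 4.14 + 9.88 + 8.23 = 22.25 m.
Σ(b_i/K_i) = 4.14/0.0229 + 9.88/79.9 + 8.23/43.9 = 181.1 d.
K_eq = L / Σ(b_i/K_i) = 22.25 / 181.1 = 0.1229 m/day.

0.123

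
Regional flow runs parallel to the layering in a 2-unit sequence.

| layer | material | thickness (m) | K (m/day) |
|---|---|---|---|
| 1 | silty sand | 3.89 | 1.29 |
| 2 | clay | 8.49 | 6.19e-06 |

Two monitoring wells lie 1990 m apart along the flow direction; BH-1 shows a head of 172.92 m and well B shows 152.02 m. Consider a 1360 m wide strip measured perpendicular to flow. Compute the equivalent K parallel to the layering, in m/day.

Flow is parallel to layering, so each bed carries its own Darcy discharge and the transmissivities add.
Σ(K_i·b_i) = 1.29×3.89 + 6.19e-06×8.49 = 5.018 m²/day.
Total thickness b = 12.38 m, so K_eq = Σ(K_i·b_i)/b = 0.4053 m/day.

0.405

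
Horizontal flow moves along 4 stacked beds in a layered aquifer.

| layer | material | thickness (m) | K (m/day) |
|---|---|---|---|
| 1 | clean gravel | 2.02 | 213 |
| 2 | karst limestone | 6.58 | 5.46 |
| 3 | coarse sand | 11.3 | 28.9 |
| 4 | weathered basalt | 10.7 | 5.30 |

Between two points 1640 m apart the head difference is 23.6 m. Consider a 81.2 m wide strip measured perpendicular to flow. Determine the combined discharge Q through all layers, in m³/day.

Flow is parallel to layering, so each bed carries its own Darcy discharge and the transmissivities add.
Σ(K_i·b_i) = 213×2.02 + 5.46×6.58 + 28.9×11.3 + 5.30×10.7 = 849.5 m²/day.
Hydraulic gradient i = Δh / L = 23.6 / 1640 = 0.01439.
Q = Σ(K_i·b_i) · W · i = 849.5 × 81.2 × 0.01439 = 992.6 m³/day.

993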